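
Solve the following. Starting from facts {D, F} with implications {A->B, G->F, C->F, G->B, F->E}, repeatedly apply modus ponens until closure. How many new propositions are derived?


Initial facts: {D, F}
Apply modus ponens to closure:
  F and F->E  =>  E
Final known: {D, E, F}
New propositions: {E}
Count = 1

1


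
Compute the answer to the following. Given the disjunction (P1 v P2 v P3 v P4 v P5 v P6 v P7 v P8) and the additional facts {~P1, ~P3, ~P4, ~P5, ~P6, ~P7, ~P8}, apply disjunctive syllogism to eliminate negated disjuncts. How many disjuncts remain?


Original disjuncts (8): P1, P2, P3, P4, P5, P6, P7, P8
Negated (eliminate): ~P1, ~P3, ~P4, ~P5, ~P6, ~P7, ~P8
Remaining disjuncts: P2
Count = 8 - 7 = 1

1


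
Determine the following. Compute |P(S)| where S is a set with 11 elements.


The power set of a set with n elements has 2^n elements.
|P(S)| = 2^11 = 2048

2048


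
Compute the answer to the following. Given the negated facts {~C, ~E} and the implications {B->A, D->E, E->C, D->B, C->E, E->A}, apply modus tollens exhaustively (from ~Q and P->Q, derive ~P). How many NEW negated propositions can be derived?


Initial negated facts: {~C, ~E}
Apply modus tollens to closure:
  ~E and D->E  =>  ~D
Final negated: {~C, ~D, ~E}
New negations: {~D}
Count = 1

1


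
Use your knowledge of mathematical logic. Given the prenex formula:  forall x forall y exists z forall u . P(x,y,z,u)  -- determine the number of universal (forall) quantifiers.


Quantifier prefix: forall x forall y exists z forall u
Mark each quantifier type:
  U U E U
Universal count = 3, Existential count = 1
Asked for universal (forall) quantifiers: 3

3


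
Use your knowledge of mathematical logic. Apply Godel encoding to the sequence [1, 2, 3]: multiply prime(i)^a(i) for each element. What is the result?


Encode each element as an exponent of the corresponding prime:
  2^1 = 2
  3^2 = 9
  5^3 = 125
Product = 2 * 9 * 125 = 2250

2250


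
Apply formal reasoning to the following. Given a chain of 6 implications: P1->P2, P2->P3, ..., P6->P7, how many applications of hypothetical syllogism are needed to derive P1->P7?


With 6 implications in a chain connecting 7 propositions:
P1->P2, P2->P3, ..., P6->P7
Steps needed = (number of implications) - 1 = 6 - 1 = 5

5


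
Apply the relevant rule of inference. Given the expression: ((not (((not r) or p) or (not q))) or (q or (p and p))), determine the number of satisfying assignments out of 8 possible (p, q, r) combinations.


Check all 8 assignments:
p=0, q=0, r=0: 0
p=0, q=0, r=1: 0
p=0, q=1, r=0: 1
p=0, q=1, r=1: 1
p=1, q=0, r=0: 1
p=1, q=0, r=1: 1
p=1, q=1, r=0: 1
p=1, q=1, r=1: 1
Count of True = 6

6


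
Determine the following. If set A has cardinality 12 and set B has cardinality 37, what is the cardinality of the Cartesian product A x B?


The Cartesian product A x B contains all ordered pairs (a, b).
|A x B| = |A| * |B| = 12 * 37 = 444

444


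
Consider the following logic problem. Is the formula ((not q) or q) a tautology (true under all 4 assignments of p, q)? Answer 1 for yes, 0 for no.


Check all 4 assignments:
p=0, q=0: 1
p=0, q=1: 1
p=1, q=0: 1
p=1, q=1: 1
Satisfying count = 4/4.
Tautology iff count = 4: yes.

1


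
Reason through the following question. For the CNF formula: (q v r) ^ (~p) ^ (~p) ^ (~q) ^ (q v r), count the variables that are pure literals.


Check each variable for pure literal status:
p: pure negative
q: mixed (not pure)
r: pure positive
Pure literal count = 2

2


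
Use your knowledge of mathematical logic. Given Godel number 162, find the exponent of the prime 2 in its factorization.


Factorize 162 by dividing by 2 repeatedly.
Division steps: 2 divides 162 exactly 1 time(s).
Exponent of 2 = 1

1


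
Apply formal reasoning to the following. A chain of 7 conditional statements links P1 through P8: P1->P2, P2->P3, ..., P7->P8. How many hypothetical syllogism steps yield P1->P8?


With 7 implications in a chain connecting 8 propositions:
P1->P2, P2->P3, ..., P7->P8
Steps needed = (number of implications) - 1 = 7 - 1 = 6

6


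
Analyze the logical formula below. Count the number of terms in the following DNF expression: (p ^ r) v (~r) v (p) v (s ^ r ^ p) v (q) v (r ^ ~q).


A DNF formula is a disjunction of terms (conjunctions).
Terms are separated by v.
Counting the disjuncts: 6 terms.

6


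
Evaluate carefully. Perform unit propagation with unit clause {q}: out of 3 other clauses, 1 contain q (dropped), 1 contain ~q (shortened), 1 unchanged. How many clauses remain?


Satisfied (removed): 1
Shortened (remain): 1
Unchanged (remain): 1
Remaining = 1 + 1 = 2

2


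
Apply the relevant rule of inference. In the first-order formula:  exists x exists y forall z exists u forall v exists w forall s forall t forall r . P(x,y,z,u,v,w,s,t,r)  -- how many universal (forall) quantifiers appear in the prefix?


Quantifier prefix: exists x exists y forall z exists u forall v exists w forall s forall t forall r
Mark each quantifier type:
  E E U E U E U U U
Universal count = 5, Existential count = 4
Asked for universal (forall) quantifiers: 5

5


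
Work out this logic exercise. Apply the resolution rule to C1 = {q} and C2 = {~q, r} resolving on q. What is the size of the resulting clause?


Remove q from C1 and ~q from C2.
C1 remainder: {}
C2 remainder: {r}
Union (resolvent): {r}
Resolvent has 1 literal(s).

1


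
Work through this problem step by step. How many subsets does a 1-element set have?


The power set of a set with n elements has 2^n elements.
|P(S)| = 2^1 = 2

2


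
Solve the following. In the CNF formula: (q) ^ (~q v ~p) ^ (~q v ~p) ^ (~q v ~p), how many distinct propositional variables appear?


Identify each variable that appears in the formula.
Variables found: p, q
Count = 2

2


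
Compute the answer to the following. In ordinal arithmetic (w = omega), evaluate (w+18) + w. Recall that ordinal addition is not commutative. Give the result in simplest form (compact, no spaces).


Compute (w+18) + w.
Ordinal + is associative but NOT commutative; for finite n>0, n + w = w but w + n stays w+n.
(w+18) + w = w + (18+w) = w + w = w*2 (the finite tail 18 is absorbed by the right w).
Result = w*2

w*2


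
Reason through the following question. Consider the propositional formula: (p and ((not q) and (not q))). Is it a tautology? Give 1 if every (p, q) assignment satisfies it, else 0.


Check all 4 assignments:
p=0, q=0: 0
p=0, q=1: 0
p=1, q=0: 1
p=1, q=1: 0
Satisfying count = 1/4.
Tautology iff count = 4: no.

0


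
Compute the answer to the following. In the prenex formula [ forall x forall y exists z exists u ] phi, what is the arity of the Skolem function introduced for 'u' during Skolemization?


Quantifier prefix: forall x forall y exists z exists u
'u' is existentially quantified at position 4.
Universal variables preceding it: x, y
Skolem function arity = 2

2


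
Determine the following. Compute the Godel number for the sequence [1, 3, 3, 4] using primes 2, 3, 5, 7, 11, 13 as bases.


Encode each element as an exponent of the corresponding prime:
  2^1 = 2
  3^3 = 27
  5^3 = 125
  7^4 = 2401
Product = 2 * 27 * 125 * 2401 = 16206750

16206750


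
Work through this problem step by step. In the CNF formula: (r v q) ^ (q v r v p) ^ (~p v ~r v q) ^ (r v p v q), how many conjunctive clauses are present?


A CNF formula is a conjunction of clauses.
Clauses are separated by ^.
Counting the conjuncts: 4 clauses.

4


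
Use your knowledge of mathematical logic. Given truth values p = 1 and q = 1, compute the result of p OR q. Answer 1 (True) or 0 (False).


p = 1, q = 1
Operation: p OR q
Evaluate: 1 OR 1 = 1

1


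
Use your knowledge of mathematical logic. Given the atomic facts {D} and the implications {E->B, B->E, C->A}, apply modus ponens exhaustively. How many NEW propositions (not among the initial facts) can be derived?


Initial facts: {D}
Apply modus ponens to closure:
  (no implication fires)
Final known: {D}
New propositions: {(none)}
Count = 0

0


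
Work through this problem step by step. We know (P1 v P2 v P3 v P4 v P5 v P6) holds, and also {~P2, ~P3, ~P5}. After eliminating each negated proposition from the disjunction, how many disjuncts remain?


Original disjuncts (6): P1, P2, P3, P4, P5, P6
Negated (eliminate): ~P2, ~P3, ~P5
Remaining disjuncts: P1, P4, P6
Count = 6 - 3 = 3

3


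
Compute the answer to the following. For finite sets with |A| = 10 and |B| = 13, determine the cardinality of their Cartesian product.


The Cartesian product A x B contains all ordered pairs (a, b).
|A x B| = |A| * |B| = 10 * 13 = 130

130


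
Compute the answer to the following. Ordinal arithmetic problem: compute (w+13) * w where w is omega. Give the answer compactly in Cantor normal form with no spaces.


Compute (w+13) * w.
Ordinal * is associative and left-distributive over +, but NOT commutative; for finite n>1, n*w = w but w*n stays w*n.
(w+13) * w = sup{(w+13)*k : k<w} = sup{w*k+13} = w^2 (the +13 tail is absorbed in the limit).
Result = w^2

w^2


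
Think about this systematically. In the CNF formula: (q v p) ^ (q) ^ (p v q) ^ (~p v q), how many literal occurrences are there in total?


Counting literals in each clause:
Clause 1: 2 literal(s)
Clause 2: 1 literal(s)
Clause 3: 2 literal(s)
Clause 4: 2 literal(s)
Total = 7

7


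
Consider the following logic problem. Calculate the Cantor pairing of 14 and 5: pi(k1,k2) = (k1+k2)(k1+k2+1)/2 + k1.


k1 + k2 = 19
(k1+k2)(k1+k2+1)/2 = 19 * 20 / 2 = 190
pi = 190 + 14 = 204

204


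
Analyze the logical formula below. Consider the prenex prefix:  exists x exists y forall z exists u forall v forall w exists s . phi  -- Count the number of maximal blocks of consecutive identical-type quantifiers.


Quantifier-type sequence: E E A E A A E  (A=forall, E=exists)
Group into maximal same-type runs:
  Ex2 | Ax1 | Ex1 | Ax2 | Ex1
Number of blocks = 5

5


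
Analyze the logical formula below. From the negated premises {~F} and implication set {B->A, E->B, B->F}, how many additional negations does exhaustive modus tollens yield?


Initial negated facts: {~F}
Apply modus tollens to closure:
  ~F and B->F  =>  ~B
  ~B and E->B  =>  ~E
Final negated: {~B, ~E, ~F}
New negations: {~B, ~E}
Count = 2

2


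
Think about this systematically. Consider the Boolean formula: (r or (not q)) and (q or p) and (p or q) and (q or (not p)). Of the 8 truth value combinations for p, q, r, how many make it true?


Evaluate all 8 assignments for p, q, r:
p=0, q=0, r=0: 0
p=0, q=0, r=1: 0
p=0, q=1, r=0: 0
p=0, q=1, r=1: 1
p=1, q=0, r=0: 0
p=1, q=0, r=1: 0
p=1, q=1, r=0: 0
p=1, q=1, r=1: 1
Satisfying count = 2

2


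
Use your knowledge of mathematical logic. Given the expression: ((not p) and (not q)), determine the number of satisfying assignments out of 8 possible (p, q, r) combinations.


Check all 8 assignments:
p=0, q=0, r=0: 1
p=0, q=0, r=1: 1
p=0, q=1, r=0: 0
p=0, q=1, r=1: 0
p=1, q=0, r=0: 0
p=1, q=0, r=1: 0
p=1, q=1, r=0: 0
p=1, q=1, r=1: 0
Count of True = 2

2


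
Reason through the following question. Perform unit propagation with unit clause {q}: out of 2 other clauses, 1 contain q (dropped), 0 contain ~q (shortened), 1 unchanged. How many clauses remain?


Satisfied (removed): 1
Shortened (remain): 0
Unchanged (remain): 1
Remaining = 0 + 1 = 1

1


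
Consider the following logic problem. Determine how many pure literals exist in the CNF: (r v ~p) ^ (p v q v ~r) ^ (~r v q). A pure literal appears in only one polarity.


Check each variable for pure literal status:
p: mixed (not pure)
q: pure positive
r: mixed (not pure)
Pure literal count = 1

1


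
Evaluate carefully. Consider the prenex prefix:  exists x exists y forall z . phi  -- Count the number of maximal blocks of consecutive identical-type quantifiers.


Quantifier-type sequence: E E A  (A=forall, E=exists)
Group into maximal same-type runs:
  Ex2 | Ax1
Number of blocks = 2

2


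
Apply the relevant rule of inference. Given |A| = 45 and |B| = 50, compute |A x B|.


The Cartesian product A x B contains all ordered pairs (a, b).
|A x B| = |A| * |B| = 45 * 50 = 2250

2250


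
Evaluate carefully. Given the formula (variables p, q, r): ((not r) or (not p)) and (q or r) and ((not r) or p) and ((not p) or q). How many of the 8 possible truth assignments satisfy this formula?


Evaluate all 8 assignments for p, q, r:
p=0, q=0, r=0: 0
p=0, q=0, r=1: 0
p=0, q=1, r=0: 1
p=0, q=1, r=1: 0
p=1, q=0, r=0: 0
p=1, q=0, r=1: 0
p=1, q=1, r=0: 1
p=1, q=1, r=1: 0
Satisfying count = 2

2


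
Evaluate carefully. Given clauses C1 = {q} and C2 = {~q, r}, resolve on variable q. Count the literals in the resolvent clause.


Remove q from C1 and ~q from C2.
C1 remainder: {}
C2 remainder: {r}
Union (resolvent): {r}
Resolvent has 1 literal(s).

1


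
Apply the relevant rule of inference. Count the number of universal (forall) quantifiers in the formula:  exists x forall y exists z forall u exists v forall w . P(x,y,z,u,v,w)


Quantifier prefix: exists x forall y exists z forall u exists v forall w
Mark each quantifier type:
  E U E U E U
Universal count = 3, Existential count = 3
Asked for universal (forall) quantifiers: 3

3


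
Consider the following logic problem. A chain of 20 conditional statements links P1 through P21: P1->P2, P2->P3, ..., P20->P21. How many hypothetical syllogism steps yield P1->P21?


With 20 implications in a chain connecting 21 propositions:
P1->P2, P2->P3, ..., P20->P21
Steps needed = (number of implications) - 1 = 20 - 1 = 19

19


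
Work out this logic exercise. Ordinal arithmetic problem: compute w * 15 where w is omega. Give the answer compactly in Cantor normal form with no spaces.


Compute w * 15.
Ordinal * is associative and left-distributive over +, but NOT commutative; for finite n>1, n*w = w but w*n stays w*n.
w * 15 means 15 copies of w concatenated: w*15.
Result = w*15

w*15


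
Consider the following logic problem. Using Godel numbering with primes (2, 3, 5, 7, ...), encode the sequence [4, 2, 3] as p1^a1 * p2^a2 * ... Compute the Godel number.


Encode each element as an exponent of the corresponding prime:
  2^4 = 16
  3^2 = 9
  5^3 = 125
Product = 16 * 9 * 125 = 18000

18000


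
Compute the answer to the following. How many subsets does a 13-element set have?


The power set of a set with n elements has 2^n elements.
|P(S)| = 2^13 = 8192

8192


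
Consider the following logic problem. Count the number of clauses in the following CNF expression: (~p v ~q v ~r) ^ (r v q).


A CNF formula is a conjunction of clauses.
Clauses are separated by ^.
Counting the conjuncts: 2 clauses.

2


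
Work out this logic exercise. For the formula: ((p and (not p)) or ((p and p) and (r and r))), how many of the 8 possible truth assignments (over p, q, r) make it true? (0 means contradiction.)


Check all 8 assignments:
p=0, q=0, r=0: 0
p=0, q=0, r=1: 0
p=0, q=1, r=0: 0
p=0, q=1, r=1: 0
p=1, q=0, r=0: 0
p=1, q=0, r=1: 1
p=1, q=1, r=0: 0
p=1, q=1, r=1: 1
Count of True = 2

2


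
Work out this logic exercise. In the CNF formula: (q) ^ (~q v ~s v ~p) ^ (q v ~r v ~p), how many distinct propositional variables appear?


Identify each variable that appears in the formula.
Variables found: p, q, r, s
Count = 4

4


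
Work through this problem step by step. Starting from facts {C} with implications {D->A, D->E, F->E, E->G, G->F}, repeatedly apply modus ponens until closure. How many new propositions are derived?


Initial facts: {C}
Apply modus ponens to closure:
  (no implication fires)
Final known: {C}
New propositions: {(none)}
Count = 0

0


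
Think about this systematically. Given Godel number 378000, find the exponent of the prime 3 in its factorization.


Factorize 378000 by dividing by 3 repeatedly.
Division steps: 3 divides 378000 exactly 3 time(s).
Exponent of 3 = 3

3


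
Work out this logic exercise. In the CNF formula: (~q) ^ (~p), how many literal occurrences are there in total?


Counting literals in each clause:
Clause 1: 1 literal(s)
Clause 2: 1 literal(s)
Total = 2

2


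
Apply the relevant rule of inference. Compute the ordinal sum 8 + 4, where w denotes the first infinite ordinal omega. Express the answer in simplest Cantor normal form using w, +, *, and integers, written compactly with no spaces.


Compute 8 + 4.
Ordinal + is associative but NOT commutative; for finite n>0, n + w = w but w + n stays w+n.
Both operands finite; ordinal + agrees with natural +: 8 + 4 = 12.
Result = 12

12


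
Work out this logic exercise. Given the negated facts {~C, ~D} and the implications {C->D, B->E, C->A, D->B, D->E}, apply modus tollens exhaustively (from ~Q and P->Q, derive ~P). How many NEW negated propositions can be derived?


Initial negated facts: {~C, ~D}
Apply modus tollens to closure:
  (no implication fires)
Final negated: {~C, ~D}
New negations: {(none)}
Count = 0

0


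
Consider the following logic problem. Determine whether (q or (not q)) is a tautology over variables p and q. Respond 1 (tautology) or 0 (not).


Check all 4 assignments:
p=0, q=0: 1
p=0, q=1: 1
p=1, q=0: 1
p=1, q=1: 1
Satisfying count = 4/4.
Tautology iff count = 4: yes.

1


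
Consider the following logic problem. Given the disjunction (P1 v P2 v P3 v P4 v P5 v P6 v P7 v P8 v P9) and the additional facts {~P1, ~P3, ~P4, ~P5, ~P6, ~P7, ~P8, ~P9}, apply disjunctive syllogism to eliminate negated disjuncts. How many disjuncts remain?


Original disjuncts (9): P1, P2, P3, P4, P5, P6, P7, P8, P9
Negated (eliminate): ~P1, ~P3, ~P4, ~P5, ~P6, ~P7, ~P8, ~P9
Remaining disjuncts: P2
Count = 9 - 8 = 1

1


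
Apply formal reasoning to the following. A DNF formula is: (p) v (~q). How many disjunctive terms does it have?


A DNF formula is a disjunction of terms (conjunctions).
Terms are separated by v.
Counting the disjuncts: 2 terms.

2


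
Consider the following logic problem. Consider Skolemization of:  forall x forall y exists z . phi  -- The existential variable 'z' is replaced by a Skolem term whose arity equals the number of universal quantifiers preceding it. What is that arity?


Quantifier prefix: forall x forall y exists z
'z' is existentially quantified at position 3.
Universal variables preceding it: x, y
Skolem function arity = 2

2


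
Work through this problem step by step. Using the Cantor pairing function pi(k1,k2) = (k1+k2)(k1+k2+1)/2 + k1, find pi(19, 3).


k1 + k2 = 22
(k1+k2)(k1+k2+1)/2 = 22 * 23 / 2 = 253
pi = 253 + 19 = 272

272


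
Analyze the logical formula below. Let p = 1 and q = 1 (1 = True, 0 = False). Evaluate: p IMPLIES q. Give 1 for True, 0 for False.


p = 1, q = 1
Operation: p IMPLIES q
Evaluate: 1 IMPLIES 1 = 1

1


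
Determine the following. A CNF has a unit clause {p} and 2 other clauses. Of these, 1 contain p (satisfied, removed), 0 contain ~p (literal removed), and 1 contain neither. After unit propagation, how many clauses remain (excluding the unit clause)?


Satisfied (removed): 1
Shortened (remain): 0
Unchanged (remain): 1
Remaining = 0 + 1 = 1

1


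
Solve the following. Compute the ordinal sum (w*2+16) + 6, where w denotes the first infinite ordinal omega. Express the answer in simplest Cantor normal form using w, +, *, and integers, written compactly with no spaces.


Compute (w*2+16) + 6.
Ordinal + is associative but NOT commutative; for finite n>0, n + w = w but w + n stays w+n.
By associativity: (w*2+16) + 6 = w*2 + (16+6) = w*2+22.
Result = w*2+22

w*2+22


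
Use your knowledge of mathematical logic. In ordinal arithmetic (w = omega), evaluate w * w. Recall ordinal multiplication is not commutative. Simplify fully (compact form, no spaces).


Compute w * w.
Ordinal * is associative and left-distributive over +, but NOT commutative; for finite n>1, n*w = w but w*n stays w*n.
w * w = w^2 by definition.
Result = w^2

w^2


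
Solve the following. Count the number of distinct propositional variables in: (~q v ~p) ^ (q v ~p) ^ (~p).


Identify each variable that appears in the formula.
Variables found: p, q
Count = 2

2


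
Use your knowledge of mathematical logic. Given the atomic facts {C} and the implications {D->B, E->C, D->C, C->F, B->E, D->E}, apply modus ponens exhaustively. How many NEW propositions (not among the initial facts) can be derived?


Initial facts: {C}
Apply modus ponens to closure:
  C and C->F  =>  F
Final known: {C, F}
New propositions: {F}
Count = 1

1


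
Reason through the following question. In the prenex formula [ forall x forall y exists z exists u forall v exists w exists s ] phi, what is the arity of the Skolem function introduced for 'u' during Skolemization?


Quantifier prefix: forall x forall y exists z exists u forall v exists w exists s
'u' is existentially quantified at position 4.
Universal variables preceding it: x, y
Skolem function arity = 2

2


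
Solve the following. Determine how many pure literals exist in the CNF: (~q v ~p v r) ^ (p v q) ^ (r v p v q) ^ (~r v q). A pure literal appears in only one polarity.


Check each variable for pure literal status:
p: mixed (not pure)
q: mixed (not pure)
r: mixed (not pure)
Pure literal count = 0

0


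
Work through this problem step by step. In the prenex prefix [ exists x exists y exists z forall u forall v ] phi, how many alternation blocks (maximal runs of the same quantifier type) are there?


Quantifier-type sequence: E E E A A  (A=forall, E=exists)
Group into maximal same-type runs:
  Ex3 | Ax2
Number of blocks = 2

2


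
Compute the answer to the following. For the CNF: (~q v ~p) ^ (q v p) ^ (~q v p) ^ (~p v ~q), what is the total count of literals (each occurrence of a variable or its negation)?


Counting literals in each clause:
Clause 1: 2 literal(s)
Clause 2: 2 literal(s)
Clause 3: 2 literal(s)
Clause 4: 2 literal(s)
Total = 8

8


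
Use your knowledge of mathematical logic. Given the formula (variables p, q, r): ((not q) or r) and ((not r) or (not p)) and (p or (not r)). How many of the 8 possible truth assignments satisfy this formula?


Evaluate all 8 assignments for p, q, r:
p=0, q=0, r=0: 1
p=0, q=0, r=1: 0
p=0, q=1, r=0: 0
p=0, q=1, r=1: 0
p=1, q=0, r=0: 1
p=1, q=0, r=1: 0
p=1, q=1, r=0: 0
p=1, q=1, r=1: 0
Satisfying count = 2

2


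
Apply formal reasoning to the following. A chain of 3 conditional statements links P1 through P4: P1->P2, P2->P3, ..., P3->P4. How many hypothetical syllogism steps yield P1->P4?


With 3 implications in a chain connecting 4 propositions:
P1->P2, P2->P3, ..., P3->P4
Steps needed = (number of implications) - 1 = 3 - 1 = 2

2


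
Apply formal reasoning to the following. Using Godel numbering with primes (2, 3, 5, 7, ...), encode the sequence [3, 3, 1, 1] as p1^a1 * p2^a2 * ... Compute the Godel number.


Encode each element as an exponent of the corresponding prime:
  2^3 = 8
  3^3 = 27
  5^1 = 5
  7^1 = 7
Product = 8 * 27 * 5 * 7 = 7560

7560


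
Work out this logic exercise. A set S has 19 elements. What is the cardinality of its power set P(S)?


The power set of a set with n elements has 2^n elements.
|P(S)| = 2^19 = 524288

524288


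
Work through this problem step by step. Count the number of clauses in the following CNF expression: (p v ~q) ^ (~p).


A CNF formula is a conjunction of clauses.
Clauses are separated by ^.
Counting the conjuncts: 2 clauses.

2


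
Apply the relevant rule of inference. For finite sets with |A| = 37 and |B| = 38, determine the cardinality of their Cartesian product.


The Cartesian product A x B contains all ordered pairs (a, b).
|A x B| = |A| * |B| = 37 * 38 = 1406

1406


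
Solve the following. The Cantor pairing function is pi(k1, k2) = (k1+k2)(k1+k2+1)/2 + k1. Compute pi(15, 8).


k1 + k2 = 23
(k1+k2)(k1+k2+1)/2 = 23 * 24 / 2 = 276
pi = 276 + 15 = 291

291


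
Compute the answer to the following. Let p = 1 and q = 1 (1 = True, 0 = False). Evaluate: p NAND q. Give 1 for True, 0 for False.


p = 1, q = 1
Operation: p NAND q
Evaluate: 1 NAND 1 = 0

0


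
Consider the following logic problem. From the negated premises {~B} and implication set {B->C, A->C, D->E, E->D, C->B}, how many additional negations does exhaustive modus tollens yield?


Initial negated facts: {~B}
Apply modus tollens to closure:
  ~B and C->B  =>  ~C
  ~C and A->C  =>  ~A
Final negated: {~A, ~B, ~C}
New negations: {~A, ~C}
Count = 2

2


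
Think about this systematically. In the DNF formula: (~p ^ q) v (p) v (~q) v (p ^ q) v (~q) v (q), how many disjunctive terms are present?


A DNF formula is a disjunction of terms (conjunctions).
Terms are separated by v.
Counting the disjuncts: 6 terms.

6


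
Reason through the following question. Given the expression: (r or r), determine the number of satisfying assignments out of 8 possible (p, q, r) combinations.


Check all 8 assignments:
p=0, q=0, r=0: 0
p=0, q=0, r=1: 1
p=0, q=1, r=0: 0
p=0, q=1, r=1: 1
p=1, q=0, r=0: 0
p=1, q=0, r=1: 1
p=1, q=1, r=0: 0
p=1, q=1, r=1: 1
Count of True = 4

4


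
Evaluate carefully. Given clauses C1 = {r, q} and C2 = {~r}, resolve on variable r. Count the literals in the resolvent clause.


Remove r from C1 and ~r from C2.
C1 remainder: {q}
C2 remainder: {}
Union (resolvent): {q}
Resolvent has 1 literal(s).

1


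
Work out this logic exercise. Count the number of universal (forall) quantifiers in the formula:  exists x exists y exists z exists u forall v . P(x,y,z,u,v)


Quantifier prefix: exists x exists y exists z exists u forall v
Mark each quantifier type:
  E E E E U
Universal count = 1, Existential count = 4
Asked for universal (forall) quantifiers: 1

1


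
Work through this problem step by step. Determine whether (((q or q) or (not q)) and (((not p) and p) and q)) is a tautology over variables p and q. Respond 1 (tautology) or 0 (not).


Check all 4 assignments:
p=0, q=0: 0
p=0, q=1: 0
p=1, q=0: 0
p=1, q=1: 0
Satisfying count = 0/4.
Tautology iff count = 4: no.

0


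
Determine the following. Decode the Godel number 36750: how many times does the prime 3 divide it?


Factorize 36750 by dividing by 3 repeatedly.
Division steps: 3 divides 36750 exactly 1 time(s).
Exponent of 3 = 1

1


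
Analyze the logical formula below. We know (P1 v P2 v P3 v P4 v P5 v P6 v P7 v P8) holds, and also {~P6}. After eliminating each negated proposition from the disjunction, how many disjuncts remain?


Original disjuncts (8): P1, P2, P3, P4, P5, P6, P7, P8
Negated (eliminate): ~P6
Remaining disjuncts: P1, P2, P3, P4, P5, P7, P8
Count = 8 - 1 = 7

7


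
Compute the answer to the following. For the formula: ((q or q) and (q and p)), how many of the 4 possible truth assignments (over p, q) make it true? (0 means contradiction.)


Check all 4 assignments:
p=0, q=0: 0
p=0, q=1: 0
p=1, q=0: 0
p=1, q=1: 1
Count of True = 1

1


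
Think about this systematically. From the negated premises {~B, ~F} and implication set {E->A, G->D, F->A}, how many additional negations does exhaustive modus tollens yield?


Initial negated facts: {~B, ~F}
Apply modus tollens to closure:
  (no implication fires)
Final negated: {~B, ~F}
New negations: {(none)}
Count = 0

0


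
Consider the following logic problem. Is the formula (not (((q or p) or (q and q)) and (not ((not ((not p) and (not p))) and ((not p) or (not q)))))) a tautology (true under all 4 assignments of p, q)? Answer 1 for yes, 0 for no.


Check all 4 assignments:
p=0, q=0: 1
p=0, q=1: 0
p=1, q=0: 1
p=1, q=1: 0
Satisfying count = 2/4.
Tautology iff count = 4: no.

0


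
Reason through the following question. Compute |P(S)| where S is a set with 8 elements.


The power set of a set with n elements has 2^n elements.
|P(S)| = 2^8 = 256

256


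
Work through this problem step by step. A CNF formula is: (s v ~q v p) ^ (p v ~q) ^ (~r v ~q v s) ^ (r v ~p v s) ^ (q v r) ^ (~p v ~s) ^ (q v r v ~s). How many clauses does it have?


A CNF formula is a conjunction of clauses.
Clauses are separated by ^.
Counting the conjuncts: 7 clauses.

7


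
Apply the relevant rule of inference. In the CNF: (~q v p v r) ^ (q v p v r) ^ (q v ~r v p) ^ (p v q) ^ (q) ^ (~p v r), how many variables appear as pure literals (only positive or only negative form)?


Check each variable for pure literal status:
p: mixed (not pure)
q: mixed (not pure)
r: mixed (not pure)
Pure literal count = 0

0


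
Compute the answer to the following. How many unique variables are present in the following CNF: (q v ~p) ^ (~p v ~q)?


Identify each variable that appears in the formula.
Variables found: p, q
Count = 2

2


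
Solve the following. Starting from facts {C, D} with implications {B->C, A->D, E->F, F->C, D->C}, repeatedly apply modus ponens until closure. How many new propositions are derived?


Initial facts: {C, D}
Apply modus ponens to closure:
  (no implication fires)
Final known: {C, D}
New propositions: {(none)}
Count = 0

0


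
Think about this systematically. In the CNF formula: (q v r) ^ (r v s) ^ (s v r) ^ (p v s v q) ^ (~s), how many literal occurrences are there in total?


Counting literals in each clause:
Clause 1: 2 literal(s)
Clause 2: 2 literal(s)
Clause 3: 2 literal(s)
Clause 4: 3 literal(s)
Clause 5: 1 literal(s)
Total = 10

10


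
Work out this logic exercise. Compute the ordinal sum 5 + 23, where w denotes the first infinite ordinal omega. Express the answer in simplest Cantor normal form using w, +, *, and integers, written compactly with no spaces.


Compute 5 + 23.
Ordinal + is associative but NOT commutative; for finite n>0, n + w = w but w + n stays w+n.
Both operands finite; ordinal + agrees with natural +: 5 + 23 = 28.
Result = 28

28


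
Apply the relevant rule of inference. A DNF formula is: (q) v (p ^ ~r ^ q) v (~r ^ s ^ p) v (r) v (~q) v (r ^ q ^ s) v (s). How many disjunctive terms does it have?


A DNF formula is a disjunction of terms (conjunctions).
Terms are separated by v.
Counting the disjuncts: 7 terms.

7


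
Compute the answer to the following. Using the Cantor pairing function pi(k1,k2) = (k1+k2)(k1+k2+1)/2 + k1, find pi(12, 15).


k1 + k2 = 27
(k1+k2)(k1+k2+1)/2 = 27 * 28 / 2 = 378
pi = 378 + 12 = 390

390


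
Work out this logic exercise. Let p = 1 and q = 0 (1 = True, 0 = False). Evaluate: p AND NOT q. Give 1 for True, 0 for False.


p = 1, q = 0
Operation: p AND NOT q
Evaluate: 1 AND NOT 0 = 1

1


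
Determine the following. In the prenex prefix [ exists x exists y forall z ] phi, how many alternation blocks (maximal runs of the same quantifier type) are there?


Quantifier-type sequence: E E A  (A=forall, E=exists)
Group into maximal same-type runs:
  Ex2 | Ax1
Number of blocks = 2

2


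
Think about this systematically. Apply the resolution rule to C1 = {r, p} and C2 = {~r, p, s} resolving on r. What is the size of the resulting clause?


Remove r from C1 and ~r from C2.
C1 remainder: {p}
C2 remainder: {p, s}
Union (resolvent): {p, s}
Resolvent has 2 literal(s).

2


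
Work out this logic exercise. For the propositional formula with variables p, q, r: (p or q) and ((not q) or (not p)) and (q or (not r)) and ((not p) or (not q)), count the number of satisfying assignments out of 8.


Evaluate all 8 assignments for p, q, r:
p=0, q=0, r=0: 0
p=0, q=0, r=1: 0
p=0, q=1, r=0: 1
p=0, q=1, r=1: 1
p=1, q=0, r=0: 1
p=1, q=0, r=1: 0
p=1, q=1, r=0: 0
p=1, q=1, r=1: 0
Satisfying count = 3

3


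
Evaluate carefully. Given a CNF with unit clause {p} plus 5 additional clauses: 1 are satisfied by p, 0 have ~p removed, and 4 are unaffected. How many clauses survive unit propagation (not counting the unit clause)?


Satisfied (removed): 1
Shortened (remain): 0
Unchanged (remain): 4
Remaining = 0 + 4 = 4

4


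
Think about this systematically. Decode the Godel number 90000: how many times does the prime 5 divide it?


Factorize 90000 by dividing by 5 repeatedly.
Division steps: 5 divides 90000 exactly 4 time(s).
Exponent of 5 = 4

4


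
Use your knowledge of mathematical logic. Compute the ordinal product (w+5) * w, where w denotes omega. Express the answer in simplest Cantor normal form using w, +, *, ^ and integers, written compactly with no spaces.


Compute (w+5) * w.
Ordinal * is associative and left-distributive over +, but NOT commutative; for finite n>1, n*w = w but w*n stays w*n.
(w+5) * w = sup{(w+5)*k : k<w} = sup{w*k+5} = w^2 (the +5 tail is absorbed in the limit).
Result = w^2

w^2


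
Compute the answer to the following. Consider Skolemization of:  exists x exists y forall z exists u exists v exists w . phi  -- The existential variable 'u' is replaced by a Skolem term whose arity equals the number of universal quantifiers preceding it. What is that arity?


Quantifier prefix: exists x exists y forall z exists u exists v exists w
'u' is existentially quantified at position 4.
Universal variables preceding it: z
Skolem function arity = 1

1


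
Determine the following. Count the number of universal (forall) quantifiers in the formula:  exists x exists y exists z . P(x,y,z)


Quantifier prefix: exists x exists y exists z
Mark each quantifier type:
  E E E
Universal count = 0, Existential count = 3
Asked for universal (forall) quantifiers: 0

0


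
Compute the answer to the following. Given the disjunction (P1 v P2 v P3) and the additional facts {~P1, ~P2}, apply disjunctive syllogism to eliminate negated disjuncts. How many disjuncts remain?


Original disjuncts (3): P1, P2, P3
Negated (eliminate): ~P1, ~P2
Remaining disjuncts: P3
Count = 3 - 2 = 1

1


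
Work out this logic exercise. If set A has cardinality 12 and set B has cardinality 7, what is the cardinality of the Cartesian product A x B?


The Cartesian product A x B contains all ordered pairs (a, b).
|A x B| = |A| * |B| = 12 * 7 = 84

84


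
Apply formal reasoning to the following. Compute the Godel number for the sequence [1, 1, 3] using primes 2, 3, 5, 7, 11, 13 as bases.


Encode each element as an exponent of the corresponding prime:
  2^1 = 2
  3^1 = 3
  5^3 = 125
Product = 2 * 3 * 125 = 750

750


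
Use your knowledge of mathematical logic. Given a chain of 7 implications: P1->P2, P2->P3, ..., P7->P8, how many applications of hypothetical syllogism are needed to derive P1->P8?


With 7 implications in a chain connecting 8 propositions:
P1->P2, P2->P3, ..., P7->P8
Steps needed = (number of implications) - 1 = 7 - 1 = 6

6


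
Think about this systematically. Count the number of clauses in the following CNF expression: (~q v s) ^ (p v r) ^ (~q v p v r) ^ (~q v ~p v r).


A CNF formula is a conjunction of clauses.
Clauses are separated by ^.
Counting the conjuncts: 4 clauses.

4


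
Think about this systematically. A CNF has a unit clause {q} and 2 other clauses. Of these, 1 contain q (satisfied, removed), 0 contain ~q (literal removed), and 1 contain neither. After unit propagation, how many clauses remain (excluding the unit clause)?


Satisfied (removed): 1
Shortened (remain): 0
Unchanged (remain): 1
Remaining = 0 + 1 = 1

1


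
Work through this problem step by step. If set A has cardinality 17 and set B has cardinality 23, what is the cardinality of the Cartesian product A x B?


The Cartesian product A x B contains all ordered pairs (a, b).
|A x B| = |A| * |B| = 17 * 23 = 391

391


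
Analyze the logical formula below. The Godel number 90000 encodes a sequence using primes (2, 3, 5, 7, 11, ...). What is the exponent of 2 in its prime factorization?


Factorize 90000 by dividing by 2 repeatedly.
Division steps: 2 divides 90000 exactly 4 time(s).
Exponent of 2 = 4

4


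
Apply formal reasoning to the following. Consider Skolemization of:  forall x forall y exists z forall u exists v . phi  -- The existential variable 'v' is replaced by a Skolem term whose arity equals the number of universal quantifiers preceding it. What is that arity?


Quantifier prefix: forall x forall y exists z forall u exists v
'v' is existentially quantified at position 5.
Universal variables preceding it: x, y, u
Skolem function arity = 3

3


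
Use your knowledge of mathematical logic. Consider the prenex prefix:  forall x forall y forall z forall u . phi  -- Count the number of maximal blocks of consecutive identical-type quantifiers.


Quantifier-type sequence: A A A A  (A=forall, E=exists)
Group into maximal same-type runs:
  Ax4
Number of blocks = 1

1


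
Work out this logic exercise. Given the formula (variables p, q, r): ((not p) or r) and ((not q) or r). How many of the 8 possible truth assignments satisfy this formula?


Evaluate all 8 assignments for p, q, r:
p=0, q=0, r=0: 1
p=0, q=0, r=1: 1
p=0, q=1, r=0: 0
p=0, q=1, r=1: 1
p=1, q=0, r=0: 0
p=1, q=0, r=1: 1
p=1, q=1, r=0: 0
p=1, q=1, r=1: 1
Satisfying count = 5

5


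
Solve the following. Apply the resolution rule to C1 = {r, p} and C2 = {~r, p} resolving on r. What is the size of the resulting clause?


Remove r from C1 and ~r from C2.
C1 remainder: {p}
C2 remainder: {p}
Union (resolvent): {p}
Resolvent has 1 literal(s).

1


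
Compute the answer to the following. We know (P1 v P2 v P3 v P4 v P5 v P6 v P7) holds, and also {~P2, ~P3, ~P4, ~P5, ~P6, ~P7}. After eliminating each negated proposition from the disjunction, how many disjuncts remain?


Original disjuncts (7): P1, P2, P3, P4, P5, P6, P7
Negated (eliminate): ~P2, ~P3, ~P4, ~P5, ~P6, ~P7
Remaining disjuncts: P1
Count = 7 - 6 = 1

1


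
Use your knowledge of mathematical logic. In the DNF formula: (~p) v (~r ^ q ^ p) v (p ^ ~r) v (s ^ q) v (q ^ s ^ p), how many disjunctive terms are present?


A DNF formula is a disjunction of terms (conjunctions).
Terms are separated by v.
Counting the disjuncts: 5 terms.

5


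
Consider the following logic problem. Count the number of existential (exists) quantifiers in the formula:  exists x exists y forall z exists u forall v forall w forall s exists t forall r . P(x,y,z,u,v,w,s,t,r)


Quantifier prefix: exists x exists y forall z exists u forall v forall w forall s exists t forall r
Mark each quantifier type:
  E E U E U U U E U
Universal count = 5, Existential count = 4
Asked for existential (exists) quantifiers: 4

4


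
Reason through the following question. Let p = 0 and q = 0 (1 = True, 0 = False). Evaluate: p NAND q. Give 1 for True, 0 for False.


p = 0, q = 0
Operation: p NAND q
Evaluate: 0 NAND 0 = 1

1


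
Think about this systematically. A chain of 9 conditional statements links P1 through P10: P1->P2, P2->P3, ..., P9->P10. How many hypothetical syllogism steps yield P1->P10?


With 9 implications in a chain connecting 10 propositions:
P1->P2, P2->P3, ..., P9->P10
Steps needed = (number of implications) - 1 = 9 - 1 = 8

8


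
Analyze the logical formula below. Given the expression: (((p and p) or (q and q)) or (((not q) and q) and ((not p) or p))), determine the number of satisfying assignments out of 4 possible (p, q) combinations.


Check all 4 assignments:
p=0, q=0: 0
p=0, q=1: 1
p=1, q=0: 1
p=1, q=1: 1
Count of True = 3

3


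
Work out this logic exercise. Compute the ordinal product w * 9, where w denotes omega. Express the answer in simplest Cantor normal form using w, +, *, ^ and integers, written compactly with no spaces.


Compute w * 9.
Ordinal * is associative and left-distributive over +, but NOT commutative; for finite n>1, n*w = w but w*n stays w*n.
w * 9 means 9 copies of w concatenated: w*9.
Result = w*9

w*9


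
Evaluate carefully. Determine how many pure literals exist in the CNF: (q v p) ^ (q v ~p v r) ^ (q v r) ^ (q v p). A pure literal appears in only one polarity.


Check each variable for pure literal status:
p: mixed (not pure)
q: pure positive
r: pure positive
Pure literal count = 2

2


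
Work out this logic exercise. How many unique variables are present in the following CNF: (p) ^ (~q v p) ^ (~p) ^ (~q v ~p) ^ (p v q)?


Identify each variable that appears in the formula.
Variables found: p, q
Count = 2

2
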